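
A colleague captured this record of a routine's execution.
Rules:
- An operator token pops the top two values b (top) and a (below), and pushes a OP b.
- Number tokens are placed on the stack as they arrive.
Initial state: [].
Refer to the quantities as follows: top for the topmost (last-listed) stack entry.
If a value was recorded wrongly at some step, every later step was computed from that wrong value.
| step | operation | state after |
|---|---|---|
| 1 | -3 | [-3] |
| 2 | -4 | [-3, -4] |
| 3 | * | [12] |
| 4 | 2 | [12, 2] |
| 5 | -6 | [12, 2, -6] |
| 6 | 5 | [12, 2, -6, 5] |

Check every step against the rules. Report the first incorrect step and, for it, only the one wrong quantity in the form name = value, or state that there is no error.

Recomputing the run from the initial state:
step 1: [-3]
step 2: [-3, -4]
step 3: [12]
step 4: [12, 2]
step 5: [12, 2, -6]
step 6: [12, 2, -6, 5]
This matches the record at every step.

no error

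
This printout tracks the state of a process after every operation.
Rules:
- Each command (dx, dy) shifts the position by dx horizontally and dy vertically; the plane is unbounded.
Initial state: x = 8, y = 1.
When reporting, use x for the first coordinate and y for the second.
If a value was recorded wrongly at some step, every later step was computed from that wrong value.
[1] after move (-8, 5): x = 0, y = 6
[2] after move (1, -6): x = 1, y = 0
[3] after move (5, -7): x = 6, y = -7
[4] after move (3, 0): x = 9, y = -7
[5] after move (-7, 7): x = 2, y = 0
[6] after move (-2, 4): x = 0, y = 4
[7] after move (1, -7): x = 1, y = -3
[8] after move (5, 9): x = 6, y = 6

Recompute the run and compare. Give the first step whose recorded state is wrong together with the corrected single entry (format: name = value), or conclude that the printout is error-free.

Recomputing the run from the initial state:
step 1: x = 0, y = 6
step 2: x = 1, y = 0
step 3: x = 6, y = -7
step 4: x = 9, y = -7
step 5: x = 2, y = 0
step 6: x = 0, y = 4
step 7: x = 1, y = -3
step 8: x = 6, y = 6
This matches the printout at every step.

no error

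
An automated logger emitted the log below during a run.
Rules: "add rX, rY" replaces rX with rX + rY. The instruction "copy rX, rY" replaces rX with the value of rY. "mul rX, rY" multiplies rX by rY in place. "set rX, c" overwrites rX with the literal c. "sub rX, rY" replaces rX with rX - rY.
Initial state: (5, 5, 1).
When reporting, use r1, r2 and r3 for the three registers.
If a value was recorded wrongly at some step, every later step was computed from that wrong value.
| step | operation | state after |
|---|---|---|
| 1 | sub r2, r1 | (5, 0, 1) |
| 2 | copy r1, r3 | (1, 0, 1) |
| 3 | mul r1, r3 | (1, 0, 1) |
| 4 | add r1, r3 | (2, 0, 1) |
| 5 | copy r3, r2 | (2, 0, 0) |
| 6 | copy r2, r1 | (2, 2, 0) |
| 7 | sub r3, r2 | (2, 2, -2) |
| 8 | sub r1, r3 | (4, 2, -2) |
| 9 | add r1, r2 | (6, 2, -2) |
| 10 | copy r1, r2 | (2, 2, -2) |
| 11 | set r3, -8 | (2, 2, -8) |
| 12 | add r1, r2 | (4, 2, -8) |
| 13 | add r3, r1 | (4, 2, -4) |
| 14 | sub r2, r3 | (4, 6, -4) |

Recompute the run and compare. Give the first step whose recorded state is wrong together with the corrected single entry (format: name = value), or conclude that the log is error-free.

Recomputing the run from the initial state:
step 1: r1 = 5, r2 = 0, r3 = 1
step 2: r1 = 1, r2 = 0, r3 = 1
step 3: r1 = 1, r2 = 0, r3 = 1
step 4: r1 = 2, r2 = 0, r3 = 1
step 5: r1 = 2, r2 = 0, r3 = 0
step 6: r1 = 2, r2 = 2, r3 = 0
step 7: r1 = 2, r2 = 2, r3 = -2
step 8: r1 = 4, r2 = 2, r3 = -2
step 9: r1 = 6, r2 = 2, r3 = -2
step 10: r1 = 2, r2 = 2, r3 = -2
step 11: r1 = 2, r2 = 2, r3 = -8
step 12: r1 = 4, r2 = 2, r3 = -8
step 13: r1 = 4, r2 = 2, r3 = -4
step 14: r1 = 4, r2 = 6, r3 = -4
This matches the log at every step.

no error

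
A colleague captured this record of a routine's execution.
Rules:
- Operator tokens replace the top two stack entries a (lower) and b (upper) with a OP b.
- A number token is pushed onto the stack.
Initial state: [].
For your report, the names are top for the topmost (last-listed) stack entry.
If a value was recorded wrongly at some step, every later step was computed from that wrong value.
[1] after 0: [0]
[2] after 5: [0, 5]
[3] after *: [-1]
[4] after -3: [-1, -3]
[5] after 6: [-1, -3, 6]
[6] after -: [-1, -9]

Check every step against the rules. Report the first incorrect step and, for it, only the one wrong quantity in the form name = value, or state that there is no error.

step 3, top = 0

Recomputing the run from the initial state:
step 1: [0]
step 2: [0, 5]
step 3: [0]
step 4: [0, -3]
step 5: [0, -3, 6]
step 6: [0, -9]
The first disagreement with the record is at step 3, where the value should be top = 0.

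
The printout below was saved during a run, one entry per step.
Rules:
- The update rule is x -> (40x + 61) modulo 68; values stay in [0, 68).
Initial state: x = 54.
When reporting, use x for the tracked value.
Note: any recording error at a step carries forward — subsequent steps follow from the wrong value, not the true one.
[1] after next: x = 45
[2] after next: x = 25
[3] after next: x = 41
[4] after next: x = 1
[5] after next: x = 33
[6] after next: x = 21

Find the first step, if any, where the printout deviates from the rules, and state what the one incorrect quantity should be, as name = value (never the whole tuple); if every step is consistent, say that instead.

no error

Step 1: x = (40*54 + 61) mod 68 = 45 — checks out.
Step 2: x = (40*45 + 61) mod 68 = 25 — checks out.
Step 3: x = (40*25 + 61) mod 68 = 41 — verified.
Step 4: x = (40*41 + 61) mod 68 = 1 — confirmed correct.
Step 5: x = (40*1 + 61) mod 68 = 33 — checks out.
Step 6: x = (40*33 + 61) mod 68 = 21 — matches.
All entries verified; no error found.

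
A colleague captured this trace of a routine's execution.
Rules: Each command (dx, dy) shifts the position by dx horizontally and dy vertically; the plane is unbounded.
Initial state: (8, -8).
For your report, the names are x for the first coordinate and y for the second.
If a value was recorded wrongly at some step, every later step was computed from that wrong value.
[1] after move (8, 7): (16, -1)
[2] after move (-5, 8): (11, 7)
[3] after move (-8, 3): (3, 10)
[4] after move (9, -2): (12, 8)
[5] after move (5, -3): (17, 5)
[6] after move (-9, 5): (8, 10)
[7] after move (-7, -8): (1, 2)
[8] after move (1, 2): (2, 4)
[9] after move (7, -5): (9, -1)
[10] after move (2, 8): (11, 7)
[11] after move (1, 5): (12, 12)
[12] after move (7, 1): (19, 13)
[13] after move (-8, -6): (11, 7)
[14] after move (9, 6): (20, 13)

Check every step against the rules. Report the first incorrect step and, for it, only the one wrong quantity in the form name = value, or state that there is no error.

step 1: x = 8 + (8) = 16, y = -8 + (7) = -1 -> matches
step 2: x = 16 + (-5) = 11, y = -1 + (8) = 7 -> verified
step 3: x = 11 + (-8) = 3, y = 7 + (3) = 10 -> verified
step 4: x = 3 + (9) = 12, y = 10 + (-2) = 8 -> agrees with the trace
step 5: x = 12 + (5) = 17, y = 8 + (-3) = 5 -> consistent with the trace
step 6: x = 17 + (-9) = 8, y = 5 + (5) = 10 -> checks out
step 7: x = 8 + (-7) = 1, y = 10 + (-8) = 2 -> no discrepancy
step 8: x = 1 + (1) = 2, y = 2 + (2) = 4 -> no discrepancy
step 9: x = 2 + (7) = 9, y = 4 + (-5) = -1 -> confirmed correct
step 10: x = 9 + (2) = 11, y = -1 + (8) = 7 -> checks out
step 11: x = 11 + (1) = 12, y = 7 + (5) = 12 -> matches
step 12: x = 12 + (7) = 19, y = 12 + (1) = 13 -> confirmed correct
step 13: x = 19 + (-8) = 11, y = 13 + (-6) = 7 -> agrees with the trace
step 14: x = 11 + (9) = 20, y = 7 + (6) = 13 -> exactly as logged
The whole run recomputes cleanly — no discrepancies.

no error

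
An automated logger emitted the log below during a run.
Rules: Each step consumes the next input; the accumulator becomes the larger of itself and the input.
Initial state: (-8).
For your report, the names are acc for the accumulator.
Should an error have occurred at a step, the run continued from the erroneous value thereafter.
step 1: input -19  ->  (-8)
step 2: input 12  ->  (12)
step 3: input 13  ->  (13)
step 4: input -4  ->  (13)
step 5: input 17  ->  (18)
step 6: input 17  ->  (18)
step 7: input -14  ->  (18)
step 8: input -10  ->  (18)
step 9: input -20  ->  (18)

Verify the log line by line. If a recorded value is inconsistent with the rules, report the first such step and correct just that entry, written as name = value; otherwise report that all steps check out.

step 5, acc = 17

Step 1: acc = max(-8, -19) = -8 — verified.
Step 2: acc = max(-8, 12) = 12 — consistent with the log.
Step 3: acc = max(12, 13) = 13 — in agreement.
Step 4: acc = max(13, -4) = 13 — consistent with the log.
Step 5: acc = max(13, 17) = 17 — not what was recorded.
The audit stops at step 5: the recorded entry is wrong and should be acc = 17.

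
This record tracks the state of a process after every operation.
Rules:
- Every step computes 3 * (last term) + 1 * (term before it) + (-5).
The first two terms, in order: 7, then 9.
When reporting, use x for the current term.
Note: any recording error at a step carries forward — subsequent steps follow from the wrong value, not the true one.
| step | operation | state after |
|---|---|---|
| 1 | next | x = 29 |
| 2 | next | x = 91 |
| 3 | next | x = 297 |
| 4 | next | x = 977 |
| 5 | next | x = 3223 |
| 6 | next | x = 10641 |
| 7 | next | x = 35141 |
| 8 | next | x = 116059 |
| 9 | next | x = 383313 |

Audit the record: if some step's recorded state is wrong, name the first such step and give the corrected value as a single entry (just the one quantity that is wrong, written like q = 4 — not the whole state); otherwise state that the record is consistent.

no error

step 1: x = 3*(9) + (1)*(7) + (-5) = 29 -> checks out
step 2: x = 3*(29) + (1)*(9) + (-5) = 91 -> matches
step 3: x = 3*(91) + (1)*(29) + (-5) = 297 -> consistent with the record
step 4: x = 3*(297) + (1)*(91) + (-5) = 977 -> exactly as logged
step 5: x = 3*(977) + (1)*(297) + (-5) = 3223 -> exactly as logged
step 6: x = 3*(3223) + (1)*(977) + (-5) = 10641 -> same as recorded
step 7: x = 3*(10641) + (1)*(3223) + (-5) = 35141 -> consistent with the record
step 8: x = 3*(35141) + (1)*(10641) + (-5) = 116059 -> checks out
step 9: x = 3*(116059) + (1)*(35141) + (-5) = 383313 -> matches
The whole run recomputes cleanly — no discrepancies.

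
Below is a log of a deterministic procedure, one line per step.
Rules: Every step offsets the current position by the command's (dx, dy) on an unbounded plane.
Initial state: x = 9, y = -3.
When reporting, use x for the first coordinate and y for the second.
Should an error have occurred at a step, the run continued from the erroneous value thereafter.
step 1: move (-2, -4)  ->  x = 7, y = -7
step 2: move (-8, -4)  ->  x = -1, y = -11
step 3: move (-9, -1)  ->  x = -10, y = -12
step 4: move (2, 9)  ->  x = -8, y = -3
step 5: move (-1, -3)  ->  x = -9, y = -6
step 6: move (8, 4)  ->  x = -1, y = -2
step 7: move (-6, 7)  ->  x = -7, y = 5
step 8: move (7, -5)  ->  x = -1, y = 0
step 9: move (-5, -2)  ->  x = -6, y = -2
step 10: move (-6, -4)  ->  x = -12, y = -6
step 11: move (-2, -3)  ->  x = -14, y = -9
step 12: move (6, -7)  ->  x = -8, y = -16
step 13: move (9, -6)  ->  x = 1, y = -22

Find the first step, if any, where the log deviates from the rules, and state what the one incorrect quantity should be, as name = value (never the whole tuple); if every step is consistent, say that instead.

step 8, x = 0

1. x = 9 + (-2) = 7, y = -3 + (-4) = -7 (agrees with the log)
2. x = 7 + (-8) = -1, y = -7 + (-4) = -11 (matches)
3. x = -1 + (-9) = -10, y = -11 + (-1) = -12 (checks out)
4. x = -10 + (2) = -8, y = -12 + (9) = -3 (consistent with the log)
5. x = -8 + (-1) = -9, y = -3 + (-3) = -6 (agrees with the log)
6. x = -9 + (8) = -1, y = -6 + (4) = -2 (exactly as logged)
7. x = -1 + (-6) = -7, y = -2 + (7) = 5 (consistent with the log)
8. x = -7 + (7) = 0, y = 5 + (-5) = 0 (the recorded entry deviates here)
First incorrect step: 8; the correct value is x = 0.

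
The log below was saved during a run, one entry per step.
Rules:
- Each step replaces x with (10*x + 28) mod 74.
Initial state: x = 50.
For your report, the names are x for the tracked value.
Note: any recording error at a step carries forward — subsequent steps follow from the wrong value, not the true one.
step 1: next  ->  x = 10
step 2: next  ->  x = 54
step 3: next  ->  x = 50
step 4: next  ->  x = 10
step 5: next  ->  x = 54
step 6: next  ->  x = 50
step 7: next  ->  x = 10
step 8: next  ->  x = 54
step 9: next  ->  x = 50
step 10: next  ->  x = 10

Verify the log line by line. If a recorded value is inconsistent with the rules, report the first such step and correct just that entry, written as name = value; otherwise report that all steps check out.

step 1: x = (10*50 + 28) mod 74 = 10 -> consistent with the log
step 2: x = (10*10 + 28) mod 74 = 54 -> agrees with the log
step 3: x = (10*54 + 28) mod 74 = 50 -> consistent with the log
step 4: x = (10*50 + 28) mod 74 = 10 -> same as recorded
step 5: x = (10*10 + 28) mod 74 = 54 -> verified
step 6: x = (10*54 + 28) mod 74 = 50 -> matches
step 7: x = (10*50 + 28) mod 74 = 10 -> agrees with the log
step 8: x = (10*10 + 28) mod 74 = 54 -> in agreement
step 9: x = (10*54 + 28) mod 74 = 50 -> checks out
step 10: x = (10*50 + 28) mod 74 = 10 -> confirmed correct
The recomputation confirms every line.

no error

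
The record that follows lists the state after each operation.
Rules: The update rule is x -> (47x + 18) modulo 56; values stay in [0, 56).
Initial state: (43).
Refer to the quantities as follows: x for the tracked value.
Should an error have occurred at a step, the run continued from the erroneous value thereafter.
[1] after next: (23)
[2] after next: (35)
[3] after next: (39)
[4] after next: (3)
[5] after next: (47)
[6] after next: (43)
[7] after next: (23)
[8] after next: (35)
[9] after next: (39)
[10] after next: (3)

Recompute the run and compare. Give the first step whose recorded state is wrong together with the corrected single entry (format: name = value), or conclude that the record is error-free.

no error

1. x = (47*43 + 18) mod 56 = 23 (no discrepancy)
2. x = (47*23 + 18) mod 56 = 35 (matches)
3. x = (47*35 + 18) mod 56 = 39 (same as recorded)
4. x = (47*39 + 18) mod 56 = 3 (no discrepancy)
5. x = (47*3 + 18) mod 56 = 47 (verified)
6. x = (47*47 + 18) mod 56 = 43 (same as recorded)
7. x = (47*43 + 18) mod 56 = 23 (confirmed correct)
8. x = (47*23 + 18) mod 56 = 35 (exactly as logged)
9. x = (47*35 + 18) mod 56 = 39 (verified)
10. x = (47*39 + 18) mod 56 = 3 (matches)
Every step is consistent.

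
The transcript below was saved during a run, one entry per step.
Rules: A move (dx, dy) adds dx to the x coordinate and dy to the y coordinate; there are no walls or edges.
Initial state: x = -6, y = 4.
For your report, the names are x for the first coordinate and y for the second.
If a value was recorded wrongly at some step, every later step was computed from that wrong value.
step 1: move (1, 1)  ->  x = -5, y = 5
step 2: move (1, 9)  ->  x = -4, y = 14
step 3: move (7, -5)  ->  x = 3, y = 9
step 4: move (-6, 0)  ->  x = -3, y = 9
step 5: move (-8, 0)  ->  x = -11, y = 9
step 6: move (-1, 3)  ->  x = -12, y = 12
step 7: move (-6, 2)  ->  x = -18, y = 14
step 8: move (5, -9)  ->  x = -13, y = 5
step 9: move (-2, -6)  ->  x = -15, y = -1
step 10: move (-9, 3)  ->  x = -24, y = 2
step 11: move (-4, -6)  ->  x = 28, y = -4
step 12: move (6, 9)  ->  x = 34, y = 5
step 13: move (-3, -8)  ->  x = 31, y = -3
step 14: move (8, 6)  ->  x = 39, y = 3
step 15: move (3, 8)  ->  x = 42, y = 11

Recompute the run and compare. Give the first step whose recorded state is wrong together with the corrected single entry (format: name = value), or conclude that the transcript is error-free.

step 11, x = -28

step 1: x = -6 + (1) = -5, y = 4 + (1) = 5 -> in agreement
step 2: x = -5 + (1) = -4, y = 5 + (9) = 14 -> agrees with the transcript
step 3: x = -4 + (7) = 3, y = 14 + (-5) = 9 -> agrees with the transcript
step 4: x = 3 + (-6) = -3, y = 9 + (0) = 9 -> verified
step 5: x = -3 + (-8) = -11, y = 9 + (0) = 9 -> same as recorded
step 6: x = -11 + (-1) = -12, y = 9 + (3) = 12 -> agrees with the transcript
step 7: x = -12 + (-6) = -18, y = 12 + (2) = 14 -> confirmed correct
step 8: x = -18 + (5) = -13, y = 14 + (-9) = 5 -> consistent with the transcript
step 9: x = -13 + (-2) = -15, y = 5 + (-6) = -1 -> same as recorded
step 10: x = -15 + (-9) = -24, y = -1 + (3) = 2 -> checks out
step 11: x = -24 + (-4) = -28, y = 2 + (-6) = -4 -> the recorded entry deviates here
Step 11 is the first one off; corrected, x = -28.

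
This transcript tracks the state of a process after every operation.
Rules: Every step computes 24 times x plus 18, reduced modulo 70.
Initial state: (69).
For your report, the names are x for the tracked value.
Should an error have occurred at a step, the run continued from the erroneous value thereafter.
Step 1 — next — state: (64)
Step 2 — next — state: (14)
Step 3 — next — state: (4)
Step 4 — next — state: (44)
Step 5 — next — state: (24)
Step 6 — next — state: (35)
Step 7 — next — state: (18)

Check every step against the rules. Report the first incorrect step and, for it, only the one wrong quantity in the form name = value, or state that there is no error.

step 6, x = 34

Step 1: x = (24*69 + 18) mod 70 = 64 — confirmed correct.
Step 2: x = (24*64 + 18) mod 70 = 14 — in agreement.
Step 3: x = (24*14 + 18) mod 70 = 4 — agrees with the transcript.
Step 4: x = (24*4 + 18) mod 70 = 44 — checks out.
Step 5: x = (24*44 + 18) mod 70 = 24 — matches.
Step 6: x = (24*24 + 18) mod 70 = 34 — first mismatch against the transcript.
That makes step 6 the first incorrect line — x = 34 is what it should show.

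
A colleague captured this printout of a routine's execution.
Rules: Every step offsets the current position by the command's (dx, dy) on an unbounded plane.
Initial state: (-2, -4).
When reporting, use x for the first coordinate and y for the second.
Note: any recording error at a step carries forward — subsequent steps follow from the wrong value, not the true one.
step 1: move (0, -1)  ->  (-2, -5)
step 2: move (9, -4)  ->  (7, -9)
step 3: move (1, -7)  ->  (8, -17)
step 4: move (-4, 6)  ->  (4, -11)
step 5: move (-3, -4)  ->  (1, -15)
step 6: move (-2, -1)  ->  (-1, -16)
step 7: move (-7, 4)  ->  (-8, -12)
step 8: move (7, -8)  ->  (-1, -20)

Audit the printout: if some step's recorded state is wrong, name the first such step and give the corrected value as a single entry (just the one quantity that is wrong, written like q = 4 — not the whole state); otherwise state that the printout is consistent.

Step 1: x = -2 + (0) = -2, y = -4 + (-1) = -5 — verified.
Step 2: x = -2 + (9) = 7, y = -5 + (-4) = -9 — agrees with the printout.
Step 3: x = 7 + (1) = 8, y = -9 + (-7) = -16 — not what was recorded.
The audit stops at step 3: the recorded entry is wrong and should be y = -16.

step 3, y = -16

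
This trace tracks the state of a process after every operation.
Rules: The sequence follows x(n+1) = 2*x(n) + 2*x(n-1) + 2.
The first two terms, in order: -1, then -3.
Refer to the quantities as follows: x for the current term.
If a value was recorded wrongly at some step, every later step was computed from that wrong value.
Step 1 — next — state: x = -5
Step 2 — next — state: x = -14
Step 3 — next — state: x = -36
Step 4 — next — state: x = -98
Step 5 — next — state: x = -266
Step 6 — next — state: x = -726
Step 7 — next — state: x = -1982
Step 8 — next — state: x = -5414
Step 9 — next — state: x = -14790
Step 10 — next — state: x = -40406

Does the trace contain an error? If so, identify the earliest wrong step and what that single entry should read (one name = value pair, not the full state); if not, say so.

Step 1: x = 2*(-3) + (2)*(-1) + (2) = -6 — this is not what the trace shows.
First incorrect step: 1; the correct value is x = -6.

step 1, x = -6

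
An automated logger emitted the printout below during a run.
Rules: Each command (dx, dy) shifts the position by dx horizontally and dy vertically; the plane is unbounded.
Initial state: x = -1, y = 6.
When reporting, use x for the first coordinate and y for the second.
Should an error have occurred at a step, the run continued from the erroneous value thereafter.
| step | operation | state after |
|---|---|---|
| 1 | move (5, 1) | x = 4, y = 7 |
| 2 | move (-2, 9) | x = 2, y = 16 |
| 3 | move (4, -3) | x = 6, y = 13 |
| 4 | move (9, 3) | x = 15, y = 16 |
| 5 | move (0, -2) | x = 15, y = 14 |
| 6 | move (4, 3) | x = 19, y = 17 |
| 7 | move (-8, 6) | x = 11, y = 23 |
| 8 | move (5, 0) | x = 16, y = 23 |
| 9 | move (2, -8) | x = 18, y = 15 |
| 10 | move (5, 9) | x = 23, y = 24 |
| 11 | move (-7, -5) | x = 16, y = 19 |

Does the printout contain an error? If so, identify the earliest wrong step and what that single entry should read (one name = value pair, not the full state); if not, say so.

no error

step 1: x = -1 + (5) = 4, y = 6 + (1) = 7 -> verified
step 2: x = 4 + (-2) = 2, y = 7 + (9) = 16 -> verified
step 3: x = 2 + (4) = 6, y = 16 + (-3) = 13 -> exactly as logged
step 4: x = 6 + (9) = 15, y = 13 + (3) = 16 -> agrees with the printout
step 5: x = 15 + (0) = 15, y = 16 + (-2) = 14 -> checks out
step 6: x = 15 + (4) = 19, y = 14 + (3) = 17 -> agrees with the printout
step 7: x = 19 + (-8) = 11, y = 17 + (6) = 23 -> same as recorded
step 8: x = 11 + (5) = 16, y = 23 + (0) = 23 -> confirmed correct
step 9: x = 16 + (2) = 18, y = 23 + (-8) = 15 -> same as recorded
step 10: x = 18 + (5) = 23, y = 15 + (9) = 24 -> consistent with the printout
step 11: x = 23 + (-7) = 16, y = 24 + (-5) = 19 -> checks out
All entries verified; no error found.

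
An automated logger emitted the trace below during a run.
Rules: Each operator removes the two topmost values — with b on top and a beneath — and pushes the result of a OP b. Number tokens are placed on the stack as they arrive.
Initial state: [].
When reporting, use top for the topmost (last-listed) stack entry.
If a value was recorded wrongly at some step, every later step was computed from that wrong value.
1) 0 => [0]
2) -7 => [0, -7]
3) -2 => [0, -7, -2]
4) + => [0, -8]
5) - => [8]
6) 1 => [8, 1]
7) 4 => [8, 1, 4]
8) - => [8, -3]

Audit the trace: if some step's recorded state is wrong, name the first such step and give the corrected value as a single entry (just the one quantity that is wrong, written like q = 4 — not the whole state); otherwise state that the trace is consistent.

Recomputing the run from the initial state:
step 1: [0]
step 2: [0, -7]
step 3: [0, -7, -2]
step 4: [0, -9]
step 5: [9]
step 6: [9, 1]
step 7: [9, 1, 4]
step 8: [9, -3]
The first disagreement with the trace is at step 4, where the value should be top = -9.

step 4, top = -9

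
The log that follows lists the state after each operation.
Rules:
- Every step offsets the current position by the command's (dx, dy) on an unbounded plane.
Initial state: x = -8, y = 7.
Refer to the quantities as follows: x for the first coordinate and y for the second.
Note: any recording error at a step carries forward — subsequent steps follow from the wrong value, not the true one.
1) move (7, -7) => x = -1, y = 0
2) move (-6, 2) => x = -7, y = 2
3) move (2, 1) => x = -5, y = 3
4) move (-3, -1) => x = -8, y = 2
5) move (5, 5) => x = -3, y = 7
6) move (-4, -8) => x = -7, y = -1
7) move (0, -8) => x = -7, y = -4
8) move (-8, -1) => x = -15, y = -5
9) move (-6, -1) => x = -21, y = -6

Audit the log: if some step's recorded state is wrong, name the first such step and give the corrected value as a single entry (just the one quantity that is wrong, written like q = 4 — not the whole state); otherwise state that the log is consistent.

step 1: x = -8 + (7) = -1, y = 7 + (-7) = 0 -> in agreement
step 2: x = -1 + (-6) = -7, y = 0 + (2) = 2 -> confirmed correct
step 3: x = -7 + (2) = -5, y = 2 + (1) = 3 -> matches
step 4: x = -5 + (-3) = -8, y = 3 + (-1) = 2 -> exactly as logged
step 5: x = -8 + (5) = -3, y = 2 + (5) = 7 -> in agreement
step 6: x = -3 + (-4) = -7, y = 7 + (-8) = -1 -> no discrepancy
step 7: x = -7 + (0) = -7, y = -1 + (-8) = -9 -> the entry is off here
The audit stops at step 7: the recorded entry is wrong and should be y = -9.

step 7, y = -9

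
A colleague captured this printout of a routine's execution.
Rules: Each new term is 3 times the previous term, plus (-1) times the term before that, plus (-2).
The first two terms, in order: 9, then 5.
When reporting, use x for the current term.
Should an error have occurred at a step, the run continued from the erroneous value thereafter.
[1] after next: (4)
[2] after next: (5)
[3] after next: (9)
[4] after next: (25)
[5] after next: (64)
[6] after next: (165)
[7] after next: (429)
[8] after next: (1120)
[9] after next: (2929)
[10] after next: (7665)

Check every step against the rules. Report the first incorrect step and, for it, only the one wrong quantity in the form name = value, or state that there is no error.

Step 1: x = 3*(5) + (-1)*(9) + (-2) = 4 — in agreement.
Step 2: x = 3*(4) + (-1)*(5) + (-2) = 5 — matches.
Step 3: x = 3*(5) + (-1)*(4) + (-2) = 9 — in agreement.
Step 4: x = 3*(9) + (-1)*(5) + (-2) = 20 — the printout has a different value.
First incorrect step: 4; the correct value is x = 20.

step 4, x = 20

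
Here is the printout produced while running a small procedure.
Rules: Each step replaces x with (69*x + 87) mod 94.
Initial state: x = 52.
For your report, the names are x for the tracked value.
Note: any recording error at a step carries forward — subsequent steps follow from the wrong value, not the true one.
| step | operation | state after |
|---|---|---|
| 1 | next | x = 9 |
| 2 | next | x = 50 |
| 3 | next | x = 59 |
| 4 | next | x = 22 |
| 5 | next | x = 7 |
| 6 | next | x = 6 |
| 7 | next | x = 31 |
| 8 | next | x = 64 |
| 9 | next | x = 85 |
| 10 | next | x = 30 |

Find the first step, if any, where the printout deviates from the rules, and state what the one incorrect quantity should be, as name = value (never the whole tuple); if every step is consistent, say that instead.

no error

Recomputing the run from the initial state:
step 1: x = 9
step 2: x = 50
step 3: x = 59
step 4: x = 22
step 5: x = 7
step 6: x = 6
step 7: x = 31
step 8: x = 64
step 9: x = 85
step 10: x = 30
This matches the printout at every step.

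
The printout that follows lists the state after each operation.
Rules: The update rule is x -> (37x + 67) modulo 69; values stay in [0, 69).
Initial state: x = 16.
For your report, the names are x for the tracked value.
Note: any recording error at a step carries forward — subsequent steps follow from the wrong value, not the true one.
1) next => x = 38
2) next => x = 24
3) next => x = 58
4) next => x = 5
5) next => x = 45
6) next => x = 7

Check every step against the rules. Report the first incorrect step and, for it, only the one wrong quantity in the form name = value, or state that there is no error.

no error

step 1: x = (37*16 + 67) mod 69 = 38 -> agrees with the printout
step 2: x = (37*38 + 67) mod 69 = 24 -> in agreement
step 3: x = (37*24 + 67) mod 69 = 58 -> verified
step 4: x = (37*58 + 67) mod 69 = 5 -> confirmed correct
step 5: x = (37*5 + 67) mod 69 = 45 -> confirmed correct
step 6: x = (37*45 + 67) mod 69 = 7 -> checks out
All steps check out; nothing to correct.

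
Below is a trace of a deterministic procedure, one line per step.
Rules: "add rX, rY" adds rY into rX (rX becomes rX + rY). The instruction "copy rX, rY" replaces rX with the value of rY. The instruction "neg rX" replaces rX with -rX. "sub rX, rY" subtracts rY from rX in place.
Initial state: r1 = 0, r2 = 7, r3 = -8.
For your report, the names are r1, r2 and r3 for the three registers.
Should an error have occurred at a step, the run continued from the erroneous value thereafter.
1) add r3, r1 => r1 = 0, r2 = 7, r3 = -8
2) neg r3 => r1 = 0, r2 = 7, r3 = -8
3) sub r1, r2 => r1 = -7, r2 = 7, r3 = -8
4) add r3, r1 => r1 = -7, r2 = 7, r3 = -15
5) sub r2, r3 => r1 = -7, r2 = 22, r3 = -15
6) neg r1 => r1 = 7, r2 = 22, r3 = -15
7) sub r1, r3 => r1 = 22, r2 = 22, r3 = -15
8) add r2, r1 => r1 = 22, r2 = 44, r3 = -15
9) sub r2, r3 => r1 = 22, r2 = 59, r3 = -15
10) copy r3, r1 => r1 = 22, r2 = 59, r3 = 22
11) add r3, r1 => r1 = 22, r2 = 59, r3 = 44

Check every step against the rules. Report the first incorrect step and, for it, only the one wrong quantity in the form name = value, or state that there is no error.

step 2, r3 = 8

Recomputing the run from the initial state:
step 1: r1 = 0, r2 = 7, r3 = -8
step 2: r1 = 0, r2 = 7, r3 = 8
step 3: r1 = -7, r2 = 7, r3 = 8
step 4: r1 = -7, r2 = 7, r3 = 1
step 5: r1 = -7, r2 = 6, r3 = 1
step 6: r1 = 7, r2 = 6, r3 = 1
step 7: r1 = 6, r2 = 6, r3 = 1
step 8: r1 = 6, r2 = 12, r3 = 1
step 9: r1 = 6, r2 = 11, r3 = 1
step 10: r1 = 6, r2 = 11, r3 = 6
step 11: r1 = 6, r2 = 11, r3 = 12
The first disagreement with the trace is at step 2, where the value should be r3 = 8.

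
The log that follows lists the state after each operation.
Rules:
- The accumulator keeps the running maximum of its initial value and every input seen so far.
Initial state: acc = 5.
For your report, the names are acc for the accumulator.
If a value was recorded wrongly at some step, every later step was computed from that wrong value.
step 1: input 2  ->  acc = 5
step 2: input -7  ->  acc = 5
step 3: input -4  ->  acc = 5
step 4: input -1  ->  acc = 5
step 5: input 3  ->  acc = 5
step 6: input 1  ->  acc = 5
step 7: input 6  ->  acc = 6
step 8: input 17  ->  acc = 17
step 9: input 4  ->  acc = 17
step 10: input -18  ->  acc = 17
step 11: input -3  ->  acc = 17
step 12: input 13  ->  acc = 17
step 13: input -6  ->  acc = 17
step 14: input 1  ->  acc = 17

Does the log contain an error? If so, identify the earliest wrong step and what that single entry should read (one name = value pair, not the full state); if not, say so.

Step 1: acc = max(5, 2) = 5 — confirmed correct.
Step 2: acc = max(5, -7) = 5 — same as recorded.
Step 3: acc = max(5, -4) = 5 — verified.
Step 4: acc = max(5, -1) = 5 — checks out.
Step 5: acc = max(5, 3) = 5 — confirmed correct.
Step 6: acc = max(5, 1) = 5 — in agreement.
Step 7: acc = max(5, 6) = 6 — in agreement.
Step 8: acc = max(6, 17) = 17 — exactly as logged.
Step 9: acc = max(17, 4) = 17 — same as recorded.
Step 10: acc = max(17, -18) = 17 — verified.
Step 11: acc = max(17, -3) = 17 — matches.
Step 12: acc = max(17, 13) = 17 — matches.
Step 13: acc = max(17, -6) = 17 — confirmed correct.
Step 14: acc = max(17, 1) = 17 — exactly as logged.
Nothing is out of place; the run is error-free.

no error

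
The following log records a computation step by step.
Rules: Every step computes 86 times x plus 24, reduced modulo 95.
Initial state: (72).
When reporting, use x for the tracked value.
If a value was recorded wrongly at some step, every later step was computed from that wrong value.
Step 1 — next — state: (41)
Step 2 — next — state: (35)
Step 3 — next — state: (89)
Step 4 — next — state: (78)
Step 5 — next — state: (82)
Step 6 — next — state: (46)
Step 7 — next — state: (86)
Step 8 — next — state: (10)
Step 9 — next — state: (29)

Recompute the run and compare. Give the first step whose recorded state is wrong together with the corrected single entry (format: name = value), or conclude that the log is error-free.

1. x = (86*72 + 24) mod 95 = 41 (exactly as logged)
2. x = (86*41 + 24) mod 95 = 35 (verified)
3. x = (86*35 + 24) mod 95 = 89 (in agreement)
4. x = (86*89 + 24) mod 95 = 78 (verified)
5. x = (86*78 + 24) mod 95 = 82 (agrees with the log)
6. x = (86*82 + 24) mod 95 = 46 (verified)
7. x = (86*46 + 24) mod 95 = 85 (first mismatch against the log)
The audit stops at step 7: the recorded entry is wrong and should be x = 85.

step 7, x = 85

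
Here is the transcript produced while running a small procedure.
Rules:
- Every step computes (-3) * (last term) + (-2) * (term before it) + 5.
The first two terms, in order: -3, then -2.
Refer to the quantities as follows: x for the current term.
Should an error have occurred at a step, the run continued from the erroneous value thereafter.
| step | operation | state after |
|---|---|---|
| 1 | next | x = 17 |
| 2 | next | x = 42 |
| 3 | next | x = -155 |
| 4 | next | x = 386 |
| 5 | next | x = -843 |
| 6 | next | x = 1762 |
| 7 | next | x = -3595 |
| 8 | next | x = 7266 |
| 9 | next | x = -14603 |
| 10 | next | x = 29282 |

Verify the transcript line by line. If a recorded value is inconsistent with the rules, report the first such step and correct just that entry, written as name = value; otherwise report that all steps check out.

step 2, x = -42

Step 1: x = -3*(-2) + (-2)*(-3) + (5) = 17 — verified.
Step 2: x = -3*(17) + (-2)*(-2) + (5) = -42 — the entry is off here.
The audit stops at step 2: the recorded entry is wrong and should be x = -42.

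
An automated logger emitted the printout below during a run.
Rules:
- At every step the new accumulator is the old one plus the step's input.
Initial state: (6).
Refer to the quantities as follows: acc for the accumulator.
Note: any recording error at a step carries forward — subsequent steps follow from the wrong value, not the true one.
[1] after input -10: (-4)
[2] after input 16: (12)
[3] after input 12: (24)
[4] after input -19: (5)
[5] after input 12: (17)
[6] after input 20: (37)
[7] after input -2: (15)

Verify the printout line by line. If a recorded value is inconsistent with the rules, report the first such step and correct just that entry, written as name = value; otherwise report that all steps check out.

Recomputing the run from the initial state:
step 1: acc = -4
step 2: acc = 12
step 3: acc = 24
step 4: acc = 5
step 5: acc = 17
step 6: acc = 37
step 7: acc = 35
The first disagreement with the printout is at step 7, where the value should be acc = 35.

step 7, acc = 35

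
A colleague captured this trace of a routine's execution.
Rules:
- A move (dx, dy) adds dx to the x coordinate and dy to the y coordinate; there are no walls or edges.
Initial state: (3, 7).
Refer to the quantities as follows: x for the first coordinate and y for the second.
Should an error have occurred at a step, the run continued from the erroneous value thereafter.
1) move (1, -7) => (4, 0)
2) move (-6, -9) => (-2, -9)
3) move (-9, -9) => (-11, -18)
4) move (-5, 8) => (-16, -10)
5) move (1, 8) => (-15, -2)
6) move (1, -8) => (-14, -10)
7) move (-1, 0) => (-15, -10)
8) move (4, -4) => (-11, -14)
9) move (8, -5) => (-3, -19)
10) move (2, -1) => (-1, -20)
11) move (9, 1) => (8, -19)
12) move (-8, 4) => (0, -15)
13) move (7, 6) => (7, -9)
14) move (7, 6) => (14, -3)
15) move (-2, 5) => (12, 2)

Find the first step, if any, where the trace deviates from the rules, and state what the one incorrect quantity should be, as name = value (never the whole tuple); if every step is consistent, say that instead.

no error

1. x = 3 + (1) = 4, y = 7 + (-7) = 0 (matches)
2. x = 4 + (-6) = -2, y = 0 + (-9) = -9 (exactly as logged)
3. x = -2 + (-9) = -11, y = -9 + (-9) = -18 (matches)
4. x = -11 + (-5) = -16, y = -18 + (8) = -10 (in agreement)
5. x = -16 + (1) = -15, y = -10 + (8) = -2 (confirmed correct)
6. x = -15 + (1) = -14, y = -2 + (-8) = -10 (no discrepancy)
7. x = -14 + (-1) = -15, y = -10 + (0) = -10 (no discrepancy)
8. x = -15 + (4) = -11, y = -10 + (-4) = -14 (same as recorded)
9. x = -11 + (8) = -3, y = -14 + (-5) = -19 (consistent with the trace)
10. x = -3 + (2) = -1, y = -19 + (-1) = -20 (verified)
11. x = -1 + (9) = 8, y = -20 + (1) = -19 (no discrepancy)
12. x = 8 + (-8) = 0, y = -19 + (4) = -15 (verified)
13. x = 0 + (7) = 7, y = -15 + (6) = -9 (checks out)
14. x = 7 + (7) = 14, y = -9 + (6) = -3 (matches)
15. x = 14 + (-2) = 12, y = -3 + (5) = 2 (exactly as logged)
Each recorded entry agrees with the recomputation.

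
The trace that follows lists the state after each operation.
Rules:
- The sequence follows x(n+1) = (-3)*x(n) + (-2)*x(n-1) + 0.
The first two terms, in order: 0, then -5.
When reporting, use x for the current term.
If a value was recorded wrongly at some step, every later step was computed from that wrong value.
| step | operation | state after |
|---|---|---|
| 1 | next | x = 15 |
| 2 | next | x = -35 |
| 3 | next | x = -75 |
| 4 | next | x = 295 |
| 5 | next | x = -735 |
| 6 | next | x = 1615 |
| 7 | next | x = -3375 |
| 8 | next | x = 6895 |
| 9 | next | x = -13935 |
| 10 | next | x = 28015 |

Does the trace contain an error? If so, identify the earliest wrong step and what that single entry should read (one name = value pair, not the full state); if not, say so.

step 3, x = 75

Recomputing the run from the initial state:
step 1: x = 15
step 2: x = -35
step 3: x = 75
step 4: x = -155
step 5: x = 315
step 6: x = -635
step 7: x = 1275
step 8: x = -2555
step 9: x = 5115
step 10: x = -10235
The first disagreement with the trace is at step 3, where the value should be x = 75.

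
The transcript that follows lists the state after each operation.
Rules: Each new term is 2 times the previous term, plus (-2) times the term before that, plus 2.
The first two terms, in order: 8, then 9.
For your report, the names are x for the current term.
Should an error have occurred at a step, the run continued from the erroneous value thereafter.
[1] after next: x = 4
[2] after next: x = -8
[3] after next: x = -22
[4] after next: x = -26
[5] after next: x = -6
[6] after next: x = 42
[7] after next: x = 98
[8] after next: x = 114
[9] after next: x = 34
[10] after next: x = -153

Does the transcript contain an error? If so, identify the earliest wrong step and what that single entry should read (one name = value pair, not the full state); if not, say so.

step 1: x = 2*(9) + (-2)*(8) + (2) = 4 -> in agreement
step 2: x = 2*(4) + (-2)*(9) + (2) = -8 -> verified
step 3: x = 2*(-8) + (-2)*(4) + (2) = -22 -> exactly as logged
step 4: x = 2*(-22) + (-2)*(-8) + (2) = -26 -> no discrepancy
step 5: x = 2*(-26) + (-2)*(-22) + (2) = -6 -> confirmed correct
step 6: x = 2*(-6) + (-2)*(-26) + (2) = 42 -> consistent with the transcript
step 7: x = 2*(42) + (-2)*(-6) + (2) = 98 -> matches
step 8: x = 2*(98) + (-2)*(42) + (2) = 114 -> checks out
step 9: x = 2*(114) + (-2)*(98) + (2) = 34 -> exactly as logged
step 10: x = 2*(34) + (-2)*(114) + (2) = -158 -> a discrepancy with the transcript
First incorrect step: 10; the correct value is x = -158.

step 10, x = -158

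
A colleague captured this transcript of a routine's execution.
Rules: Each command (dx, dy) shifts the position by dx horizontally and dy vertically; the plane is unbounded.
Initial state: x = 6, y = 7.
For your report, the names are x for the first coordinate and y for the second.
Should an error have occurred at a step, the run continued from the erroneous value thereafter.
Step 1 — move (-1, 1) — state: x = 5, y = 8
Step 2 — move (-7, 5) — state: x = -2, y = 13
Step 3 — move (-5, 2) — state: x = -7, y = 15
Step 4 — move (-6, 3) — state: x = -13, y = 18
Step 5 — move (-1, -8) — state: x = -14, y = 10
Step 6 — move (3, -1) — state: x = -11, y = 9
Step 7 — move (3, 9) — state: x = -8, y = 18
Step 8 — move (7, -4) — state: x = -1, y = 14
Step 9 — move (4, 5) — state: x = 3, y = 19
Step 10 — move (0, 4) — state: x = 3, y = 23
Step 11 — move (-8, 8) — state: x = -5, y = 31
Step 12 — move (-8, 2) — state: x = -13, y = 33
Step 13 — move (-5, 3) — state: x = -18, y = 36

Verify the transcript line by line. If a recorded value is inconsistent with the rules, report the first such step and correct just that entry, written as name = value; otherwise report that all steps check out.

Recomputing the run from the initial state:
step 1: x = 5, y = 8
step 2: x = -2, y = 13
step 3: x = -7, y = 15
step 4: x = -13, y = 18
step 5: x = -14, y = 10
step 6: x = -11, y = 9
step 7: x = -8, y = 18
step 8: x = -1, y = 14
step 9: x = 3, y = 19
step 10: x = 3, y = 23
step 11: x = -5, y = 31
step 12: x = -13, y = 33
step 13: x = -18, y = 36
This matches the transcript at every step.

no error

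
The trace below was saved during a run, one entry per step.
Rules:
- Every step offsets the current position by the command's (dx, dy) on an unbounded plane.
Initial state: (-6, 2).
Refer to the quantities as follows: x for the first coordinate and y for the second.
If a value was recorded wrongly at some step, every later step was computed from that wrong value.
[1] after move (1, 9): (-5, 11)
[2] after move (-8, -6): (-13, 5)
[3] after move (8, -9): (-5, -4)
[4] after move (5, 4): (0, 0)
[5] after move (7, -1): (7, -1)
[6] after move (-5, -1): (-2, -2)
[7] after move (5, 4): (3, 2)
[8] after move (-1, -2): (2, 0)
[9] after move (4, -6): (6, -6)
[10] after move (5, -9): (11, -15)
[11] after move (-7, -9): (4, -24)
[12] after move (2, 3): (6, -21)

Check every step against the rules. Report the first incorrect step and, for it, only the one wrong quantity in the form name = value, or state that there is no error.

Step 1: x = -6 + (1) = -5, y = 2 + (9) = 11 — same as recorded.
Step 2: x = -5 + (-8) = -13, y = 11 + (-6) = 5 — exactly as logged.
Step 3: x = -13 + (8) = -5, y = 5 + (-9) = -4 — confirmed correct.
Step 4: x = -5 + (5) = 0, y = -4 + (4) = 0 — no discrepancy.
Step 5: x = 0 + (7) = 7, y = 0 + (-1) = -1 — in agreement.
Step 6: x = 7 + (-5) = 2, y = -1 + (-1) = -2 — the entry is off here.
The audit stops at step 6: the recorded entry is wrong and should be x = 2.

step 6, x = 2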